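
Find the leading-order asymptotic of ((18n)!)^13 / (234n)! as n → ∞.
((18n)!)^13/(234n)! ~ ((2π·18n)^(12/2) / sqrt(13)) · 13^(−13·18n)  →  0

Write N = 18n. Stirling: N! ~ sqrt(2π N)(N/e)^N and (13N)! ~ sqrt(2π·13N)·(13N/e)^(13N).
  (N!)^13/(13N)! ~ (2π N)^(13/2) (N/e)^(13N) / [sqrt(2π·13N) (13N/e)^(13N)]
     = (2π N)^(13/2) / sqrt(2π·13N) · (N/(13N))^(13N)
     = (2π N)^((13−1)/2) / sqrt(13) · 13^(−13N).
Since 13^13 > 1, the factor 13^(−13N) decays exponentially, so the ratio → 0. Substituting N = 18n gives the stated form.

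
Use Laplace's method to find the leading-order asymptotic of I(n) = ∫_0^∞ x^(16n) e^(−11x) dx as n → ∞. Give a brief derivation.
I(n) ~ (sqrt(2π·16n) / 11) · (16n/(11e))^(16n)

Write the integrand as exp(16n ln x − 11x) and set f(x) = 16n ln x − 11x. Then f'(x) = 16n/x − 11 = 0 at x* = 16n/11, and f''(x*) = −16n/x*^2 = −11^2/(16n). Laplace's method (interior maximum) gives
  I(n) ~ e^(f(x*)) · sqrt(2π / |f''(x*)|)
        = exp(16n ln(16n/11) − 16n) · sqrt(2π · 16n / 11^2)
        = (16n/11)^(16n) e^(−16n) · sqrt(2π·16n) / 11
        = (sqrt(2π·16n) / 11) · (16n/(11e))^(16n).
This matches Γ(16n+1)/11^(16n+1) with Stirling applied to Γ.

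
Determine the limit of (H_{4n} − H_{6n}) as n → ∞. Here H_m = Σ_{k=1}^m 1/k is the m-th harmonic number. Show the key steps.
lim = ln(4/6) = ln(2/3)

Euler-Maclaurin gives H_m = ln m + γ + 1/(2m) + O(1/m^2). The γ and O(1/m) terms cancel in the difference:
  H_{4n} − H_{6n} = ln(4n) − ln(6n) + O(1/n) = ln(4/6) + O(1/n).
Hence the limit is ln(4/6) = ln(2/3).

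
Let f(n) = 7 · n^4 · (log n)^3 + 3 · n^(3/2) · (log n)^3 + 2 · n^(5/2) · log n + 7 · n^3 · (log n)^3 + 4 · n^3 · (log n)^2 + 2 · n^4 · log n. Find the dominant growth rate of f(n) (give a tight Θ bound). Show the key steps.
f(n) ∈ Θ(n^4 · (log n)^3)

Compare the terms by growth order. For large n, n^a · (log n)^b dominates n^a' · (log n)^b' iff a > a', or (a = a' and b > b'). Ranking the 6 terms shows the dominant one is 7 · n^4 · (log n)^3. Hence f(n) ∈ Θ(n^4 · (log n)^3).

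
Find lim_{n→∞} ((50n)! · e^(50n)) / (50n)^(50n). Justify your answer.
lim = ∞

Stirling: (50n)! ~ sqrt(2π·50n) · (50n/e)^(50n). Hence
  (50n)! · e^(50n) / (50n)^(50n) ~ sqrt(2π·50n) = sqrt(2π·50) · sqrt(n) → ∞.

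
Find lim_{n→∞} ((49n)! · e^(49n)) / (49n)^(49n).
lim = ∞

Stirling: (49n)! ~ sqrt(2π·49n) · (49n/e)^(49n). Hence
  (49n)! · e^(49n) / (49n)^(49n) ~ sqrt(2π·49n) = sqrt(2π·49) · sqrt(n) → ∞.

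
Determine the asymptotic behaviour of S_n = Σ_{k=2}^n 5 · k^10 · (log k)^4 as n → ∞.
S_n ~ 5 · n^11 · (log n)^4 / 11

By integral comparison, S_n = ∫_1^n 5 · x^10 · (log x)^4 dx + O(n^10 · (log n)^4). For the integral, the leading term of ∫_1^n x^10 (log x)^4 dx is n^11/11 · (log n)^4 (by repeated integration by parts; each step lowers the log-exponent and produces a relatively O(1/log n) correction). Hence S_n ~ 5 · n^11 · (log n)^4 / 11.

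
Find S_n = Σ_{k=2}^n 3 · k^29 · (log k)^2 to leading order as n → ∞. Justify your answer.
S_n ~ n^30 · (log n)^2 / 10

By integral comparison, S_n = ∫_1^n 3 · x^29 · (log x)^2 dx + O(n^29 · (log n)^2). For the integral, the leading term of ∫_1^n x^29 (log x)^2 dx is n^30/30 · (log n)^2 (by repeated integration by parts; each step lowers the log-exponent and produces a relatively O(1/log n) correction). Hence S_n ~ n^30 · (log n)^2 / 10.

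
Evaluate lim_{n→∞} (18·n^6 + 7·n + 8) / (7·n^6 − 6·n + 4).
lim = 18/7

For large n the leading n^6 terms dominate both numerator and denominator. Dividing top and bottom by n^6, every other term tends to 0, leaving 18/7.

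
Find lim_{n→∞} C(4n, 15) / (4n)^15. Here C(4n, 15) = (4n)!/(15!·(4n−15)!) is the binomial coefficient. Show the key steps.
lim = 1/15! = 1/1307674368000

With N = 4n → ∞: C(N, 15) / N^15 = [N(N−1)…(N−14)] / (15! · N^15) = (1/15!) · 1 · (1 − 1/(4n)) · … · (1 − 14/(4n)). Each factor → 1 as N → ∞, so the limit is 1/15! = 1/1307674368000.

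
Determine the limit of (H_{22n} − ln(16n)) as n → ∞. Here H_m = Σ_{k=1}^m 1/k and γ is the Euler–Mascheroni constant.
lim = ln(11/8) + γ

By Euler-Maclaurin, H_m = ln m + γ + O(1/m). So
  H_{22n} − ln(16n) = ln(22n) + γ − ln(16n) + O(1/n)
                       = ln(22/16) + γ + O(1/n).
Hence the limit is ln(22/16) + γ (= ln(11/8)).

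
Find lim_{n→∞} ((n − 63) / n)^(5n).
lim = e^(−315)

Rewrite as (1 − 63/n)^(5n). By the standard limit (1 + x/n)^n → e^x, we have (1 − 63/n)^n → e^(−63), and raising to the 5th power gives e^(−315).
More precisely, ln[(1 − 63/n)^(5n)] = 5n · ln(1 − 63/n) = 5n · (-63/n + O(1/n^2)) = -315 + O(1/n) → -315.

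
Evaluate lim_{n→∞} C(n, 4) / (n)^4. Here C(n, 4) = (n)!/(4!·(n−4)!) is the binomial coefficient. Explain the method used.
lim = 1/4! = 1/24

With N = n → ∞: C(N, 4) / N^4 = [N(N−1)…(N−3)] / (4! · N^4) = (1/4!) · 1 · (1 − 1/n) · (1 − 2/n) · (1 − 3/n). Each factor → 1 as N → ∞, so the limit is 1/4! = 1/24.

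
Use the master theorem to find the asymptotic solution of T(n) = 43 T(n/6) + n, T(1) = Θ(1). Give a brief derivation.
T(n) = Θ(n^(log_6 43))

Master theorem: compare f(n) = n to n^(log_6 43) where log_6 43 ≈ 2.099. Since 1 < log_6 43, we have f(n) = O(n^(log_6 43 − ε)) for some ε > 0 — Case 1. Hence T(n) = Θ(n^(log_6 43)).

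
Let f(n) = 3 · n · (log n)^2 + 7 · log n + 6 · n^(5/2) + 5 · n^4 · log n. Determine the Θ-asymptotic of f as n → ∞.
f(n) ∈ Θ(n^4 · log n)

Compare the terms by growth order. For large n, n^a · (log n)^b dominates n^a' · (log n)^b' iff a > a', or (a = a' and b > b'). Ranking the 4 terms shows the dominant one is 5 · n^4 · log n. Hence f(n) ∈ Θ(n^4 · log n).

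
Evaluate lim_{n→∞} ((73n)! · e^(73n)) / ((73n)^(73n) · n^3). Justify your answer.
lim = 0

Stirling: (73n)! ~ sqrt(2π·73n) · (73n/e)^(73n). Hence
  (73n)! · e^(73n) / (73n)^(73n) ~ sqrt(2π·73n).
Dividing by n^3: sqrt(2π·73n) / n^3 = sqrt(2π·73) · n^((1−6)/2), so the expression behaves like sqrt(2π·73) · n^((1−6)/2) → 0.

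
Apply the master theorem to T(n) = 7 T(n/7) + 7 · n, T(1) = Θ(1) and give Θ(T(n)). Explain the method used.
T(n) = Θ(n log n)

log_7 7 = 1, and f(n) = 7 · n = Θ(n^(log_7 7)). This is Case 2 of the master theorem: T(n) = Θ(f(n) · log n) = Θ(n log n).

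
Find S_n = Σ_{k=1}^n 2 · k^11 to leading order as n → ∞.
S_n ~ n^12 / 6

By integral comparison (Euler-Maclaurin), Σ_{k=1}^n 2 · k^11 = 2 · ∫_0^n x^11 dx + O(n^11) = 2 · n^12/12 = n^12 / 6 + O(n^11). (Equivalently, Faulhaber's formula gives the same leading term.)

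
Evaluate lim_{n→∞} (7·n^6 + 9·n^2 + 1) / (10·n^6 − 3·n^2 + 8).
lim = 7/10

For large n the leading n^6 terms dominate both numerator and denominator. Dividing top and bottom by n^6, every other term tends to 0, leaving 7/10.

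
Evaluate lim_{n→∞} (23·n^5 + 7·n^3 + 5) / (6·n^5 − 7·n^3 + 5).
lim = 23/6

For large n the leading n^5 terms dominate both numerator and denominator. Dividing top and bottom by n^5, every other term tends to 0, leaving 23/6.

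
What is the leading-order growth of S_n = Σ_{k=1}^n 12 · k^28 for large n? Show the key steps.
S_n ~ 12 · n^29 / 29

By integral comparison (Euler-Maclaurin), Σ_{k=1}^n 12 · k^28 = 12 · ∫_0^n x^28 dx + O(n^28) = 12 · n^29/29 + O(n^28). (Equivalently, Faulhaber's formula gives the same leading term.)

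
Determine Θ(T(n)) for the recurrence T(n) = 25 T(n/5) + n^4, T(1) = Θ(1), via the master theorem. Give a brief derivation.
T(n) = Θ(n^4)

log_5 25 ≈ 2.000. f(n) = n^4 dominates n^(log_5 25) since 4 > 2.000, and the regularity condition a·f(n/b) = 25·(n/5)^4 = (25/625)·n^4 ≤ c·f(n) holds with c = 25/625 ≈ 0.04 < 1. So this is Case 3: T(n) = Θ(f(n)) = Θ(n^4).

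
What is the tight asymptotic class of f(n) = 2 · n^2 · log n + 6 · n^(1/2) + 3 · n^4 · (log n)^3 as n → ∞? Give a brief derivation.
f(n) ∈ Θ(n^4 · (log n)^3)

Compare the terms by growth order. For large n, n^a · (log n)^b dominates n^a' · (log n)^b' iff a > a', or (a = a' and b > b'). Ranking the 3 terms shows the dominant one is 3 · n^4 · (log n)^3. Hence f(n) ∈ Θ(n^4 · (log n)^3).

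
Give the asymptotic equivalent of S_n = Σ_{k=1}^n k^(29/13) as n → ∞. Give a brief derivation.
S_n ~ (13/42) · n^(42/13)

Integral comparison: Σ_{k=1}^n k^(29/13) = ∫_0^n x^(29/13) dx + O(n^(29/13)). The integral is n^(1 + 29/13) / (1 + 29/13) = n^((29+13)/13) / ((29+13)/13) = (13/42) · n^(42/13).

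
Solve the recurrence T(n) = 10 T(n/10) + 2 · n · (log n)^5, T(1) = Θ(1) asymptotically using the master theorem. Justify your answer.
T(n) = Θ(n · (log n)^6)

Here log_10 10 = 1 and f(n) = 2 · n · (log n)^5 = Θ(n^(log_10 10) · (log n)^5). This is the extended Case 2 of the master theorem (f matches the critical exponent up to log factors), giving T(n) = Θ(n^(log_10 10) · (log n)^(5+1)) = Θ(n · (log n)^6).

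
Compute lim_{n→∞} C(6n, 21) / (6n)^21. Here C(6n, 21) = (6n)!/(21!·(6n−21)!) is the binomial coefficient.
lim = 1/21! = 1/51090942171709440000

With N = 6n → ∞: C(N, 21) / N^21 = [N(N−1)…(N−20)] / (21! · N^21) = (1/21!) · 1 · (1 − 1/(6n)) · … · (1 − 20/(6n)). Each factor → 1 as N → ∞, so the limit is 1/21! = 1/51090942171709440000.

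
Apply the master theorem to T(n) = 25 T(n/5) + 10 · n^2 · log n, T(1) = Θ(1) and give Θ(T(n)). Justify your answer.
T(n) = Θ(n^2 · (log n)^2)

Here log_5 25 = 2 and f(n) = 10 · n^2 · log n = Θ(n^(log_5 25) · (log n)^1). This is the extended Case 2 of the master theorem (f matches the critical exponent up to log factors), giving T(n) = Θ(n^(log_5 25) · (log n)^(1+1)) = Θ(n^2 · (log n)^2).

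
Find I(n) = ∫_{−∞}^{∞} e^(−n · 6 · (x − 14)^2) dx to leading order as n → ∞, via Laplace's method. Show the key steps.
I(n) = sqrt(π/(6n))

Here φ(x) = 6 · (x − 14)^2 has its unique minimum at x* = 14 with φ(x*) = 0 and φ''(x*) = 12. Laplace's method gives
  I(n) ~ e^(−n φ(x*)) · sqrt(2π / (n · φ''(x*))) = sqrt(2π / (12n)) = sqrt(π/(6n)).
This is exact: substituting u = (x − 14)·sqrt(6n) gives I(n) = (1/sqrt(6n)) ∫_{−∞}^{∞} e^(−u^2) du = sqrt(π/(6n)).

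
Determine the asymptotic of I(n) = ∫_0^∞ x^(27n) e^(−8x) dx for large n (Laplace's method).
I(n) ~ (sqrt(2π·27n) / 8) · (27n/(8e))^(27n)

Write the integrand as exp(27n ln x − 8x) and set f(x) = 27n ln x − 8x. Then f'(x) = 27n/x − 8 = 0 at x* = 27n/8, and f''(x*) = −27n/x*^2 = −8^2/(27n). Laplace's method (interior maximum) gives
  I(n) ~ e^(f(x*)) · sqrt(2π / |f''(x*)|)
        = exp(27n ln(27n/8) − 27n) · sqrt(2π · 27n / 8^2)
        = (27n/8)^(27n) e^(−27n) · sqrt(2π·27n) / 8
        = (sqrt(2π·27n) / 8) · (27n/(8e))^(27n).
This matches Γ(27n+1)/8^(27n+1) with Stirling applied to Γ.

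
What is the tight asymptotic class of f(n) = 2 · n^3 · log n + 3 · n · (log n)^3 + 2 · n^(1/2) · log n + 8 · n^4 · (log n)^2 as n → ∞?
f(n) ∈ Θ(n^4 · (log n)^2)

Compare the terms by growth order. For large n, n^a · (log n)^b dominates n^a' · (log n)^b' iff a > a', or (a = a' and b > b'). Ranking the 4 terms shows the dominant one is 8 · n^4 · (log n)^2. Hence f(n) ∈ Θ(n^4 · (log n)^2).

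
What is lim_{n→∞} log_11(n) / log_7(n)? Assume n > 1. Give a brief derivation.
lim = ln(7) / ln(11) = log_11(7)

Change of base: log_11(n) = ln n / ln 11 and log_7(n) = ln n / ln 7. The ratio is (ln n / ln 11) · (ln 7 / ln n) = ln 7 / ln 11, a constant independent of n. So the limit is ln 7 / ln 11 = log_11(7).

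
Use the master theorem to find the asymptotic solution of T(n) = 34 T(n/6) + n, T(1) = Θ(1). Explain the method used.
T(n) = Θ(n^(log_6 34))

Master theorem: compare f(n) = n to n^(log_6 34) where log_6 34 ≈ 1.968. Since 1 < log_6 34, we have f(n) = O(n^(log_6 34 − ε)) for some ε > 0 — Case 1. Hence T(n) = Θ(n^(log_6 34)).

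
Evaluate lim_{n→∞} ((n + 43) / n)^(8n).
lim = e^344

Rewrite as (1 + 43/n)^(8n). By the standard limit (1 + x/n)^n → e^x, we have (1 + 43/n)^n → e^43, and raising to the 8th power gives e^344.
More precisely, ln[(1 + 43/n)^(8n)] = 8n · ln(1 + 43/n) = 8n · (43/n + O(1/n^2)) = 344 + O(1/n) → 344.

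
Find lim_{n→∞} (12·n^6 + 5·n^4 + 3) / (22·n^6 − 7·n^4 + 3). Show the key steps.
lim = 12/22 = 6/11

For large n the leading n^6 terms dominate both numerator and denominator. Dividing top and bottom by n^6, every other term tends to 0, leaving 12/22 = 6/11.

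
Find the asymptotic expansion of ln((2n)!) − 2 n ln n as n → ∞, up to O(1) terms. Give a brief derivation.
ln((2n)!) − 2 n ln n = 2(ln 2 − 1) n + (1/2) ln(2π·2n) + O(1/n)

Stirling: ln((2n)!) = 2n ln(2n) − 2n + (1/2) ln(2π·2n) + O(1/n).
Since 2n ln(2n) = 2n ln n + 2n ln 2, subtracting 2n ln n cancels the n ln n term exactly. What remains is 2(ln 2 − 1) n + (1/2) ln(2π·2n) + O(1/n).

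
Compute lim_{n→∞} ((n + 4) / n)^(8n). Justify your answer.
lim = e^32

Rewrite as (1 + 4/n)^(8n). By the standard limit (1 + x/n)^n → e^x, we have (1 + 4/n)^n → e^4, and raising to the 8th power gives e^32.
More precisely, ln[(1 + 4/n)^(8n)] = 8n · ln(1 + 4/n) = 8n · (4/n + O(1/n^2)) = 32 + O(1/n) → 32.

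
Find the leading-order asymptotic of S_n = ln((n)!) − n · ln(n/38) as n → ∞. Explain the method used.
S_n ~ n · (ln 38 − 1) + O(ln n)

Stirling: ln((n)!) = n ln(n) − n + O(ln n).
  S_n = n ln(n) − n − n ln(n/38) + O(ln n)
      = n ln(n) − n ln n + n ln 38 − n + O(ln n)
      = n ln 38 − n + O(ln n)
      = n (ln 38 − 1) + O(ln n).
Numerically ln(38) − 1 ≈ 2.6376.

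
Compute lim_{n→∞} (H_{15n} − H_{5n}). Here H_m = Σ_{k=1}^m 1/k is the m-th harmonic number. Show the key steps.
lim = ln(15/5) = ln 3

Euler-Maclaurin gives H_m = ln m + γ + 1/(2m) + O(1/m^2). The γ and O(1/m) terms cancel in the difference:
  H_{15n} − H_{5n} = ln(15n) − ln(5n) + O(1/n) = ln(15/5) + O(1/n).
Hence the limit is ln(15/5) = ln 3.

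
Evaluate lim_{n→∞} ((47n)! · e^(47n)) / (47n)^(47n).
lim = ∞

Stirling: (47n)! ~ sqrt(2π·47n) · (47n/e)^(47n). Hence
  (47n)! · e^(47n) / (47n)^(47n) ~ sqrt(2π·47n) = sqrt(2π·47) · sqrt(n) → ∞.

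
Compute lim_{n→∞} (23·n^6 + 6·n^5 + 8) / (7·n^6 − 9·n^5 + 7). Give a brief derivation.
lim = 23/7

For large n the leading n^6 terms dominate both numerator and denominator. Dividing top and bottom by n^6, every other term tends to 0, leaving 23/7.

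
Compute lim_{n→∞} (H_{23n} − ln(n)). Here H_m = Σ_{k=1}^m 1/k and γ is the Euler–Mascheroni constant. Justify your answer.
lim = ln 23 + γ

By Euler-Maclaurin, H_m = ln m + γ + O(1/m). So
  H_{23n} − ln(n) = ln(23n) + γ − ln(n) + O(1/n)
                       = ln(23/1) + γ + O(1/n).
Hence the limit is ln(23/1) + γ.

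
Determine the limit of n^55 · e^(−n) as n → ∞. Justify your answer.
lim = 0

Exponentials with base > 1 dominate every fixed polynomial: for any fixed c, n^c / e^n → 0 as n → ∞ (e.g. by the ratio test, or since e^n grows faster than any power of n). Hence n^55 · e^(−n) = n^55 / e^n → 0.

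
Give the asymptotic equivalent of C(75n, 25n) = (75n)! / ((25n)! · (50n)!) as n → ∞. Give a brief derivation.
C(75n, 25n) ~ (27/4)^(25n) · sqrt(3/(4π·25n))

Write N = 25n. Apply Stirling to each factorial:
  (3N)! ~ sqrt(2π·3N) · (3N/e)^(3N),
  N! ~ sqrt(2π N) · (N/e)^N,
  (2N)! ~ sqrt(2π·2N) · (2N/e)^(2N).
The exponential factors combine to (3N)^(3N) / (N^N · (2N)^(2N)) = 3^(3N)/2^(2N) = (3^3/2^2)^N = (27/4)^N.
The square-root prefactors combine to sqrt(2π·3N) / (sqrt(2π N)·sqrt(2π·2N)) = sqrt(3 / (2π·2·N)) = sqrt(3/(4π·25n)).
Substituting N = 25n: C(75n, 25n) ~ (27/4)^(25n) · sqrt(3/(4π·25n)).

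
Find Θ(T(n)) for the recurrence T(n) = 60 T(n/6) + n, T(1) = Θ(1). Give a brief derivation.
T(n) = Θ(n^(log_6 60))

Master theorem: compare f(n) = n to n^(log_6 60) where log_6 60 ≈ 2.285. Since 1 < log_6 60, we have f(n) = O(n^(log_6 60 − ε)) for some ε > 0 — Case 1. Hence T(n) = Θ(n^(log_6 60)).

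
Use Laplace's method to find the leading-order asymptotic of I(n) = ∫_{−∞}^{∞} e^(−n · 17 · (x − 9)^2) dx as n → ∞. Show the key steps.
I(n) = sqrt(π/(17n))

Here φ(x) = 17 · (x − 9)^2 has its unique minimum at x* = 9 with φ(x*) = 0 and φ''(x*) = 34. Laplace's method gives
  I(n) ~ e^(−n φ(x*)) · sqrt(2π / (n · φ''(x*))) = sqrt(2π / (34n)) = sqrt(π/(17n)).
This is exact: substituting u = (x − 9)·sqrt(17n) gives I(n) = (1/sqrt(17n)) ∫_{−∞}^{∞} e^(−u^2) du = sqrt(π/(17n)).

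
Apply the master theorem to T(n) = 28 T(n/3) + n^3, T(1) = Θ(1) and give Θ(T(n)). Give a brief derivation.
T(n) = Θ(n^(log_3 28))

Master theorem: compare f(n) = n^3 to n^(log_3 28) where log_3 28 ≈ 3.033. Since 3 < log_3 28, we have f(n) = O(n^(log_3 28 − ε)) for some ε > 0 — Case 1. Hence T(n) = Θ(n^(log_3 28)).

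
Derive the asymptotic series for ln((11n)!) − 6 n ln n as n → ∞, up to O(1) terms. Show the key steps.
ln((11n)!) − 6 n ln n = 5 n ln n + 11(ln 11 − 1) n + (1/2) ln(2π·11n) + O(1/n)

Stirling: ln((11n)!) = 11n ln(11n) − 11n + (1/2) ln(2π·11n) + O(1/n).
Expand 11n ln(11n) = 11n (ln n + ln 11) = 11n ln n + 11n ln 11.
Subtract 6n ln n: leading term is (11 − 6) n ln n = 5 n ln n. The next term is 11n ln 11 − 11n = 11(ln 11 − 1) n. Then the (1/2) ln(2π·11n) correction.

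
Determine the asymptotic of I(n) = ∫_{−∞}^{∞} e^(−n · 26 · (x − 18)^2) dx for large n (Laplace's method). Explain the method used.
I(n) = sqrt(π/(26n))

Here φ(x) = 26 · (x − 18)^2 has its unique minimum at x* = 18 with φ(x*) = 0 and φ''(x*) = 52. Laplace's method gives
  I(n) ~ e^(−n φ(x*)) · sqrt(2π / (n · φ''(x*))) = sqrt(2π / (52n)) = sqrt(π/(26n)).
This is exact: substituting u = (x − 18)·sqrt(26n) gives I(n) = (1/sqrt(26n)) ∫_{−∞}^{∞} e^(−u^2) du = sqrt(π/(26n)).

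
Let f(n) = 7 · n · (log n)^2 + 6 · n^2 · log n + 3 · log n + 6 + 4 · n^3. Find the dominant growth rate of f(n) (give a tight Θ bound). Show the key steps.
f(n) ∈ Θ(n^3)

Compare the terms by growth order. For large n, n^a · (log n)^b dominates n^a' · (log n)^b' iff a > a', or (a = a' and b > b'). Ranking the 5 terms shows the dominant one is 4 · n^3. Hence f(n) ∈ Θ(n^3).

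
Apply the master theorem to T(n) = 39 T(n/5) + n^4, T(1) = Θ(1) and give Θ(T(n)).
T(n) = Θ(n^4)

log_5 39 ≈ 2.276. f(n) = n^4 dominates n^(log_5 39) since 4 > 2.276, and the regularity condition a·f(n/b) = 39·(n/5)^4 = (39/625)·n^4 ≤ c·f(n) holds with c = 39/625 ≈ 0.0624 < 1. So this is Case 3: T(n) = Θ(f(n)) = Θ(n^4).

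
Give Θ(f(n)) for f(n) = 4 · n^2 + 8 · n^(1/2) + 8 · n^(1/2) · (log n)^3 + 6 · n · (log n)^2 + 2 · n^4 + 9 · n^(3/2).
f(n) ∈ Θ(n^4)

Compare the terms by growth order. For large n, n^a · (log n)^b dominates n^a' · (log n)^b' iff a > a', or (a = a' and b > b'). Ranking the 6 terms shows the dominant one is 2 · n^4. Hence f(n) ∈ Θ(n^4).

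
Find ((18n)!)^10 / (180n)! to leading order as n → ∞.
((18n)!)^10/(180n)! ~ ((2π·18n)^(9/2) / sqrt(10)) · 10^(−10·18n)  →  0

Write N = 18n. Stirling: N! ~ sqrt(2π N)(N/e)^N and (10N)! ~ sqrt(2π·10N)·(10N/e)^(10N).
  (N!)^10/(10N)! ~ (2π N)^(10/2) (N/e)^(10N) / [sqrt(2π·10N) (10N/e)^(10N)]
     = (2π N)^(10/2) / sqrt(2π·10N) · (N/(10N))^(10N)
     = (2π N)^((10−1)/2) / sqrt(10) · 10^(−10N).
Since 10^10 > 1, the factor 10^(−10N) decays exponentially, so the ratio → 0. Substituting N = 18n gives the stated form.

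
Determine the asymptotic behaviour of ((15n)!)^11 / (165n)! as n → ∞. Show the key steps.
((15n)!)^11/(165n)! ~ ((2π·15n)^(10/2) / sqrt(11)) · 11^(−11·15n)  →  0

Write N = 15n. Stirling: N! ~ sqrt(2π N)(N/e)^N and (11N)! ~ sqrt(2π·11N)·(11N/e)^(11N).
  (N!)^11/(11N)! ~ (2π N)^(11/2) (N/e)^(11N) / [sqrt(2π·11N) (11N/e)^(11N)]
     = (2π N)^(11/2) / sqrt(2π·11N) · (N/(11N))^(11N)
     = (2π N)^((11−1)/2) / sqrt(11) · 11^(−11N).
Since 11^11 > 1, the factor 11^(−11N) decays exponentially, so the ratio → 0. Substituting N = 15n gives the stated form.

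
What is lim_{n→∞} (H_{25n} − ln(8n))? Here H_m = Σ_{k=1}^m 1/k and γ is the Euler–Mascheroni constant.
lim = ln(25/8) + γ

By Euler-Maclaurin, H_m = ln m + γ + O(1/m). So
  H_{25n} − ln(8n) = ln(25n) + γ − ln(8n) + O(1/n)
                       = ln(25/8) + γ + O(1/n).
Hence the limit is ln(25/8) + γ.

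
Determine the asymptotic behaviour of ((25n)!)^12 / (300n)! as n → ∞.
((25n)!)^12/(300n)! ~ ((2π·25n)^(11/2) / sqrt(12)) · 12^(−12·25n)  →  0

Write N = 25n. Stirling: N! ~ sqrt(2π N)(N/e)^N and (12N)! ~ sqrt(2π·12N)·(12N/e)^(12N).
  (N!)^12/(12N)! ~ (2π N)^(12/2) (N/e)^(12N) / [sqrt(2π·12N) (12N/e)^(12N)]
     = (2π N)^(12/2) / sqrt(2π·12N) · (N/(12N))^(12N)
     = (2π N)^((12−1)/2) / sqrt(12) · 12^(−12N).
Since 12^12 > 1, the factor 12^(−12N) decays exponentially, so the ratio → 0. Substituting N = 25n gives the stated form.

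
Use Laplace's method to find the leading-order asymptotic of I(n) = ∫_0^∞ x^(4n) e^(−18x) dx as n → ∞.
I(n) ~ (sqrt(2π·4n) / 18) · (4n/(18e))^(4n)

Write the integrand as exp(4n ln x − 18x) and set f(x) = 4n ln x − 18x. Then f'(x) = 4n/x − 18 = 0 at x* = 4n/18, and f''(x*) = −4n/x*^2 = −18^2/(4n). Laplace's method (interior maximum) gives
  I(n) ~ e^(f(x*)) · sqrt(2π / |f''(x*)|)
        = exp(4n ln(4n/18) − 4n) · sqrt(2π · 4n / 18^2)
        = (4n/18)^(4n) e^(−4n) · sqrt(2π·4n) / 18
        = (sqrt(2π·4n) / 18) · (4n/(18e))^(4n).
This matches Γ(4n+1)/18^(4n+1) with Stirling applied to Γ.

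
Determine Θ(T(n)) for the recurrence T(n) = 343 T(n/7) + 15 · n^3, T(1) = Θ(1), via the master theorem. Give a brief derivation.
T(n) = Θ(n^3 log n)

log_7 343 = 3, and f(n) = 15 · n^3 = Θ(n^(log_7 343)). This is Case 2 of the master theorem: T(n) = Θ(f(n) · log n) = Θ(n^3 log n).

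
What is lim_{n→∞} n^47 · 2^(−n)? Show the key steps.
lim = 0

Exponentials with base > 1 dominate every fixed polynomial: for any fixed c, n^c / 2^n → 0 as n → ∞ (e.g. by the ratio test, or by writing 2^n = e^(n ln 2) and noting e^(n ln 2) / n^c → ∞). Hence n^47 · 2^(−n) = n^47 / 2^n → 0.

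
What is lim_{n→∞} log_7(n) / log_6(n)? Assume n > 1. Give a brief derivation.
lim = ln(6) / ln(7) = log_7(6)

Change of base: log_7(n) = ln n / ln 7 and log_6(n) = ln n / ln 6. The ratio is (ln n / ln 7) · (ln 6 / ln n) = ln 6 / ln 7, a constant independent of n. So the limit is ln 6 / ln 7 = log_7(6).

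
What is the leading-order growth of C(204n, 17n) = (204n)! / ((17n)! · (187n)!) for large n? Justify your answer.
C(204n, 17n) ~ (8916100448256/285311670611)^(17n) · sqrt(6/(11π·17n))

Write N = 17n. Apply Stirling to each factorial:
  (12N)! ~ sqrt(2π·12N) · (12N/e)^(12N),
  N! ~ sqrt(2π N) · (N/e)^N,
  (11N)! ~ sqrt(2π·11N) · (11N/e)^(11N).
The exponential factors combine to (12N)^(12N) / (N^N · (11N)^(11N)) = 12^(12N)/11^(11N) = (12^12/11^11)^N = (8916100448256/285311670611)^N.
The square-root prefactors combine to sqrt(2π·12N) / (sqrt(2π N)·sqrt(2π·11N)) = sqrt(12 / (2π·11·N)) = sqrt(6/(11π·17n)).
Substituting N = 17n: C(204n, 17n) ~ (8916100448256/285311670611)^(17n) · sqrt(6/(11π·17n)).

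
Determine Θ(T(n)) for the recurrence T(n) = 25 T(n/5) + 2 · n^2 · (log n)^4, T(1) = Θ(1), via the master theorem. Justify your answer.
T(n) = Θ(n^2 · (log n)^5)

Here log_5 25 = 2 and f(n) = 2 · n^2 · (log n)^4 = Θ(n^(log_5 25) · (log n)^4). This is the extended Case 2 of the master theorem (f matches the critical exponent up to log factors), giving T(n) = Θ(n^(log_5 25) · (log n)^(4+1)) = Θ(n^2 · (log n)^5).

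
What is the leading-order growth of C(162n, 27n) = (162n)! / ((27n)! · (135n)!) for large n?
C(162n, 27n) ~ (46656/3125)^(27n) · sqrt(3/(5π·27n))

Write N = 27n. Apply Stirling to each factorial:
  (6N)! ~ sqrt(2π·6N) · (6N/e)^(6N),
  N! ~ sqrt(2π N) · (N/e)^N,
  (5N)! ~ sqrt(2π·5N) · (5N/e)^(5N).
The exponential factors combine to (6N)^(6N) / (N^N · (5N)^(5N)) = 6^(6N)/5^(5N) = (6^6/5^5)^N = (46656/3125)^N.
The square-root prefactors combine to sqrt(2π·6N) / (sqrt(2π N)·sqrt(2π·5N)) = sqrt(6 / (2π·5·N)) = sqrt(3/(5π·27n)).
Substituting N = 27n: C(162n, 27n) ~ (46656/3125)^(27n) · sqrt(3/(5π·27n)).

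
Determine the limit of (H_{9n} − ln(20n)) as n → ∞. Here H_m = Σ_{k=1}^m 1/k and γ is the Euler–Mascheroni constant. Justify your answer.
lim = ln(9/20) + γ

By Euler-Maclaurin, H_m = ln m + γ + O(1/m). So
  H_{9n} − ln(20n) = ln(9n) + γ − ln(20n) + O(1/n)
                       = ln(9/20) + γ + O(1/n).
Hence the limit is ln(9/20) + γ.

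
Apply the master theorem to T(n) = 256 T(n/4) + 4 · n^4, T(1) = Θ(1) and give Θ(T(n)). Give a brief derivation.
T(n) = Θ(n^4 log n)

log_4 256 = 4, and f(n) = 4 · n^4 = Θ(n^(log_4 256)). This is Case 2 of the master theorem: T(n) = Θ(f(n) · log n) = Θ(n^4 log n).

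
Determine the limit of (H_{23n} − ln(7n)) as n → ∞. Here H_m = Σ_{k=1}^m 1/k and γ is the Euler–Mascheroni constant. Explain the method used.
lim = ln(23/7) + γ

By Euler-Maclaurin, H_m = ln m + γ + O(1/m). So
  H_{23n} − ln(7n) = ln(23n) + γ − ln(7n) + O(1/n)
                       = ln(23/7) + γ + O(1/n).
Hence the limit is ln(23/7) + γ.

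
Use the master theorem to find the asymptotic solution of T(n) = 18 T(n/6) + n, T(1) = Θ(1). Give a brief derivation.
T(n) = Θ(n^(log_6 18))

Master theorem: compare f(n) = n to n^(log_6 18) where log_6 18 ≈ 1.613. Since 1 < log_6 18, we have f(n) = O(n^(log_6 18 − ε)) for some ε > 0 — Case 1. Hence T(n) = Θ(n^(log_6 18)).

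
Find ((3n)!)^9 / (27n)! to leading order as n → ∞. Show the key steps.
((3n)!)^9/(27n)! ~ ((2π·3n)^(8/2) / 3) · 9^(−9·3n)  →  0

Write N = 3n. Stirling: N! ~ sqrt(2π N)(N/e)^N and (9N)! ~ sqrt(2π·9N)·(9N/e)^(9N).
  (N!)^9/(9N)! ~ (2π N)^(9/2) (N/e)^(9N) / [sqrt(2π·9N) (9N/e)^(9N)]
     = (2π N)^(9/2) / sqrt(2π·9N) · (N/(9N))^(9N)
     = (2π N)^((9−1)/2) / 3 · 9^(−9N).
Since 9^9 > 1, the factor 9^(−9N) decays exponentially, so the ratio → 0. Substituting N = 3n gives the stated form.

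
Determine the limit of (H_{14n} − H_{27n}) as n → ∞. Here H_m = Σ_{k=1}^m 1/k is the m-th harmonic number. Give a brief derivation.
lim = ln(14/27)

Euler-Maclaurin gives H_m = ln m + γ + 1/(2m) + O(1/m^2). The γ and O(1/m) terms cancel in the difference:
  H_{14n} − H_{27n} = ln(14n) − ln(27n) + O(1/n) = ln(14/27) + O(1/n).
Hence the limit is ln(14/27).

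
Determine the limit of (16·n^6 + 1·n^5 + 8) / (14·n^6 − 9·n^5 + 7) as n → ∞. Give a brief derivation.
lim = 16/14 = 8/7

For large n the leading n^6 terms dominate both numerator and denominator. Dividing top and bottom by n^6, every other term tends to 0, leaving 16/14 = 8/7.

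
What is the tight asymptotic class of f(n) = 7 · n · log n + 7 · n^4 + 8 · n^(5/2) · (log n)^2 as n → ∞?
f(n) ∈ Θ(n^4)

Compare the terms by growth order. For large n, n^a · (log n)^b dominates n^a' · (log n)^b' iff a > a', or (a = a' and b > b'). Ranking the 3 terms shows the dominant one is 7 · n^4. Hence f(n) ∈ Θ(n^4).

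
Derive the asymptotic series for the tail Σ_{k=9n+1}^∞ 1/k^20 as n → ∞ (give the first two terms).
Σ_{k>9n} 1/k^20 = 1/(19 · (9n)^19) − 1/(2 · (9n)^20) + O(1/(9n)^21)

Compare to the integral: ∫_{9n}^∞ x^(−20) dx = [−x^(−19)/19]_{9n}^∞ = 1/((20−1)·(9n)^19). The Euler-Maclaurin correction adds −f(9n)/2 = −1/(2·(9n)^20). Euler-Maclaurin then gives
  Σ_{k>9n} 1/k^20 = ∫_{9n}^∞ dx/x^20 − 1/(2·(9n)^20) + O(1/(9n)^21).
(Equivalently this is ζ(20) − Σ_{k≤9n} 1/k^20.)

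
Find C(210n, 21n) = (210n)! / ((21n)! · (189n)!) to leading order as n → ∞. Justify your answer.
C(210n, 21n) ~ (10000000000/387420489)^(21n) · sqrt(5/(9π·21n))

Write N = 21n. Apply Stirling to each factorial:
  (10N)! ~ sqrt(2π·10N) · (10N/e)^(10N),
  N! ~ sqrt(2π N) · (N/e)^N,
  (9N)! ~ sqrt(2π·9N) · (9N/e)^(9N).
The exponential factors combine to (10N)^(10N) / (N^N · (9N)^(9N)) = 10^(10N)/9^(9N) = (10^10/9^9)^N = (10000000000/387420489)^N.
The square-root prefactors combine to sqrt(2π·10N) / (sqrt(2π N)·sqrt(2π·9N)) = sqrt(10 / (2π·9·N)) = sqrt(5/(9π·21n)).
Substituting N = 21n: C(210n, 21n) ~ (10000000000/387420489)^(21n) · sqrt(5/(9π·21n)).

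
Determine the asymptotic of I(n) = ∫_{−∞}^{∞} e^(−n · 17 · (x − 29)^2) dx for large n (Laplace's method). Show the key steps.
I(n) = sqrt(π/(17n))

Here φ(x) = 17 · (x − 29)^2 has its unique minimum at x* = 29 with φ(x*) = 0 and φ''(x*) = 34. Laplace's method gives
  I(n) ~ e^(−n φ(x*)) · sqrt(2π / (n · φ''(x*))) = sqrt(2π / (34n)) = sqrt(π/(17n)).
This is exact: substituting u = (x − 29)·sqrt(17n) gives I(n) = (1/sqrt(17n)) ∫_{−∞}^{∞} e^(−u^2) du = sqrt(π/(17n)).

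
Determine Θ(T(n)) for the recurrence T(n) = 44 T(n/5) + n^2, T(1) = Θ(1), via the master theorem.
T(n) = Θ(n^(log_5 44))

Master theorem: compare f(n) = n^2 to n^(log_5 44) where log_5 44 ≈ 2.351. Since 2 < log_5 44, we have f(n) = O(n^(log_5 44 − ε)) for some ε > 0 — Case 1. Hence T(n) = Θ(n^(log_5 44)).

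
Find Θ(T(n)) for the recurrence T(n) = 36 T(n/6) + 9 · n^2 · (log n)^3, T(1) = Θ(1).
T(n) = Θ(n^2 · (log n)^4)

Here log_6 36 = 2 and f(n) = 9 · n^2 · (log n)^3 = Θ(n^(log_6 36) · (log n)^3). This is the extended Case 2 of the master theorem (f matches the critical exponent up to log factors), giving T(n) = Θ(n^(log_6 36) · (log n)^(3+1)) = Θ(n^2 · (log n)^4).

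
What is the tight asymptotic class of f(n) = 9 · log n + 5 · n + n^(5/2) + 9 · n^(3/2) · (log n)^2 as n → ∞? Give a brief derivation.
f(n) ∈ Θ(n^(5/2))

Compare the terms by growth order. For large n, n^a · (log n)^b dominates n^a' · (log n)^b' iff a > a', or (a = a' and b > b'). Ranking the 4 terms shows the dominant one is n^(5/2). Hence f(n) ∈ Θ(n^(5/2)).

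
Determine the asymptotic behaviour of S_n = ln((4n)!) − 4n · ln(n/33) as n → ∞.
S_n ~ 4n · (ln 132 − 1) + O(ln n)

Stirling: ln((4n)!) = 4n ln(4n) − 4n + O(ln n).
  S_n = 4n ln(4n) − 4n − 4n ln(n/33) + O(ln n)
      = 4n ln(4n) − 4n ln n + 4n ln 33 − 4n + O(ln n)
      = 4n ln 4 + 4n ln 33 − 4n + O(ln n)
      = 4n (ln 132 − 1) + O(ln n).
Numerically ln(132) − 1 ≈ 3.8828.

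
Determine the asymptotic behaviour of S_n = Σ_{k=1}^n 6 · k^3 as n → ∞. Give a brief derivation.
S_n ~ 3 · n^4 / 2

By integral comparison (Euler-Maclaurin), Σ_{k=1}^n 6 · k^3 = 6 · ∫_0^n x^3 dx + O(n^3) = 6 · n^4/4 = 3 · n^4 / 2 + O(n^3). (Equivalently, Faulhaber's formula gives the same leading term.)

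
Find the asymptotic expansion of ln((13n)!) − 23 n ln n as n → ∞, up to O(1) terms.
ln((13n)!) − 23 n ln n = −10 n ln n + 13(ln 13 − 1) n + (1/2) ln(2π·13n) + O(1/n)

Stirling: ln((13n)!) = 13n ln(13n) − 13n + (1/2) ln(2π·13n) + O(1/n).
Expand 13n ln(13n) = 13n (ln n + ln 13) = 13n ln n + 13n ln 13.
Subtract 23n ln n: leading term is (13 − 23) n ln n = −10 n ln n. The next term is 13n ln 13 − 13n = 13(ln 13 − 1) n. Then the (1/2) ln(2π·13n) correction.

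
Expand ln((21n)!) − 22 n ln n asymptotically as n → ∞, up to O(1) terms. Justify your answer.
ln((21n)!) − 22 n ln n = −n ln n + 21(ln 21 − 1) n + (1/2) ln(2π·21n) + O(1/n)

Stirling: ln((21n)!) = 21n ln(21n) − 21n + (1/2) ln(2π·21n) + O(1/n).
Expand 21n ln(21n) = 21n (ln n + ln 21) = 21n ln n + 21n ln 21.
Subtract 22n ln n: leading term is (21 − 22) n ln n = −n ln n. The next term is 21n ln 21 − 21n = 21(ln 21 − 1) n. Then the (1/2) ln(2π·21n) correction.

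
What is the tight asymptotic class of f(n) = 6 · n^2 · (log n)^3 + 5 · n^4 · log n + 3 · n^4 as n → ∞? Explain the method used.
f(n) ∈ Θ(n^4 · log n)

Compare the terms by growth order. For large n, n^a · (log n)^b dominates n^a' · (log n)^b' iff a > a', or (a = a' and b > b'). Ranking the 3 terms shows the dominant one is 5 · n^4 · log n. Hence f(n) ∈ Θ(n^4 · log n).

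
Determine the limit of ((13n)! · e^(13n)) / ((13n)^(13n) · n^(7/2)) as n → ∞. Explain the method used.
lim = 0

Stirling: (13n)! ~ sqrt(2π·13n) · (13n/e)^(13n). Hence
  (13n)! · e^(13n) / (13n)^(13n) ~ sqrt(2π·13n).
Dividing by n^(7/2): sqrt(2π·13n) / n^(7/2) = sqrt(2π·13) · n^((1−7)/2), so the expression behaves like sqrt(2π·13) · n^((1−7)/2) → 0.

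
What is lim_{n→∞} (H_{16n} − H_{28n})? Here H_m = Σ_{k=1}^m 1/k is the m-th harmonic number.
lim = ln(16/28) = ln(4/7)

Euler-Maclaurin gives H_m = ln m + γ + 1/(2m) + O(1/m^2). The γ and O(1/m) terms cancel in the difference:
  H_{16n} − H_{28n} = ln(16n) − ln(28n) + O(1/n) = ln(16/28) + O(1/n).
Hence the limit is ln(16/28) = ln(4/7).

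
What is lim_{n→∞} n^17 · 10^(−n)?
lim = 0

Exponentials with base > 1 dominate every fixed polynomial: for any fixed c, n^c / 10^n → 0 as n → ∞ (e.g. by the ratio test, or by writing 10^n = e^(n ln 10) and noting e^(n ln 10) / n^c → ∞). Hence n^17 · 10^(−n) = n^17 / 10^n → 0.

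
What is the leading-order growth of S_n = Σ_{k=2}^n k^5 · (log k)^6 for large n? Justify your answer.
S_n ~ n^6 · (log n)^6 / 6

By integral comparison, S_n = ∫_1^n x^5 · (log x)^6 dx + O(n^5 · (log n)^6). For the integral, the leading term of ∫_1^n x^5 (log x)^6 dx is n^6/6 · (log n)^6 (by repeated integration by parts; each step lowers the log-exponent and produces a relatively O(1/log n) correction). Hence S_n ~ n^6 · (log n)^6 / 6.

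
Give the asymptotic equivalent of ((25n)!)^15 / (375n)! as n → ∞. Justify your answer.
((25n)!)^15/(375n)! ~ ((2π·25n)^(14/2) / sqrt(15)) · 15^(−15·25n)  →  0

Write N = 25n. Stirling: N! ~ sqrt(2π N)(N/e)^N and (15N)! ~ sqrt(2π·15N)·(15N/e)^(15N).
  (N!)^15/(15N)! ~ (2π N)^(15/2) (N/e)^(15N) / [sqrt(2π·15N) (15N/e)^(15N)]
     = (2π N)^(15/2) / sqrt(2π·15N) · (N/(15N))^(15N)
     = (2π N)^((15−1)/2) / sqrt(15) · 15^(−15N).
Since 15^15 > 1, the factor 15^(−15N) decays exponentially, so the ratio → 0. Substituting N = 25n gives the stated form.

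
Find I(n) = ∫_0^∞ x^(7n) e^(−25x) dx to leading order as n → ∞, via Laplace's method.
I(n) ~ (sqrt(2π·7n) / 25) · (7n/(25e))^(7n)

Write the integrand as exp(7n ln x − 25x) and set f(x) = 7n ln x − 25x. Then f'(x) = 7n/x − 25 = 0 at x* = 7n/25, and f''(x*) = −7n/x*^2 = −25^2/(7n). Laplace's method (interior maximum) gives
  I(n) ~ e^(f(x*)) · sqrt(2π / |f''(x*)|)
        = exp(7n ln(7n/25) − 7n) · sqrt(2π · 7n / 25^2)
        = (7n/25)^(7n) e^(−7n) · sqrt(2π·7n) / 25
        = (sqrt(2π·7n) / 25) · (7n/(25e))^(7n).
This matches Γ(7n+1)/25^(7n+1) with Stirling applied to Γ.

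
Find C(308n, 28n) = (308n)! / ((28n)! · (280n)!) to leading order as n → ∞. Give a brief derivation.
C(308n, 28n) ~ (285311670611/10000000000)^(28n) · sqrt(11/(20π·28n))

Write N = 28n. Apply Stirling to each factorial:
  (11N)! ~ sqrt(2π·11N) · (11N/e)^(11N),
  N! ~ sqrt(2π N) · (N/e)^N,
  (10N)! ~ sqrt(2π·10N) · (10N/e)^(10N).
The exponential factors combine to (11N)^(11N) / (N^N · (10N)^(10N)) = 11^(11N)/10^(10N) = (11^11/10^10)^N = (285311670611/10000000000)^N.
The square-root prefactors combine to sqrt(2π·11N) / (sqrt(2π N)·sqrt(2π·10N)) = sqrt(11 / (2π·10·N)) = sqrt(11/(20π·28n)).
Substituting N = 28n: C(308n, 28n) ~ (285311670611/10000000000)^(28n) · sqrt(11/(20π·28n)).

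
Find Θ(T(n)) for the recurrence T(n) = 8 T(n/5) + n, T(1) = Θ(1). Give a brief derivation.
T(n) = Θ(n^(log_5 8))

Master theorem: compare f(n) = n to n^(log_5 8) where log_5 8 ≈ 1.292. Since 1 < log_5 8, we have f(n) = O(n^(log_5 8 − ε)) for some ε > 0 — Case 1. Hence T(n) = Θ(n^(log_5 8)).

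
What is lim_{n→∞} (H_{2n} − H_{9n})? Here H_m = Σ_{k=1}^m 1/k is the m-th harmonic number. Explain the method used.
lim = ln(2/9)

Euler-Maclaurin gives H_m = ln m + γ + 1/(2m) + O(1/m^2). The γ and O(1/m) terms cancel in the difference:
  H_{2n} − H_{9n} = ln(2n) − ln(9n) + O(1/n) = ln(2/9) + O(1/n).
Hence the limit is ln(2/9).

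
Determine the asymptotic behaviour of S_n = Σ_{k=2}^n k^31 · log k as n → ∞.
S_n ~ n^32 log n / 32 − n^32 / 1024

By integral comparison, S_n = ∫_1^n x^31 · log x dx + O(n^31 · log n). For the integral, ∫ x^31 log x dx = n^32 log n / 32 − n^32/1024 (integration by parts). Hence S_n ~ n^32 log n / 32 − n^32 / 1024.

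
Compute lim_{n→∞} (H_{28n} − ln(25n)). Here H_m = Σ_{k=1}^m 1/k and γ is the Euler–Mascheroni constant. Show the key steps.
lim = ln(28/25) + γ

By Euler-Maclaurin, H_m = ln m + γ + O(1/m). So
  H_{28n} − ln(25n) = ln(28n) + γ − ln(25n) + O(1/n)
                       = ln(28/25) + γ + O(1/n).
Hence the limit is ln(28/25) + γ.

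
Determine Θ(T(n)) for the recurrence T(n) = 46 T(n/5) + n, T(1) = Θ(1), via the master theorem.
T(n) = Θ(n^(log_5 46))

Master theorem: compare f(n) = n to n^(log_5 46) where log_5 46 ≈ 2.379. Since 1 < log_5 46, we have f(n) = O(n^(log_5 46 − ε)) for some ε > 0 — Case 1. Hence T(n) = Θ(n^(log_5 46)).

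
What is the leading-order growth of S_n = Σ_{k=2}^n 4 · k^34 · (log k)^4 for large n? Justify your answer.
S_n ~ 4 · n^35 · (log n)^4 / 35

By integral comparison, S_n = ∫_1^n 4 · x^34 · (log x)^4 dx + O(n^34 · (log n)^4). For the integral, the leading term of ∫_1^n x^34 (log x)^4 dx is n^35/35 · (log n)^4 (by repeated integration by parts; each step lowers the log-exponent and produces a relatively O(1/log n) correction). Hence S_n ~ 4 · n^35 · (log n)^4 / 35.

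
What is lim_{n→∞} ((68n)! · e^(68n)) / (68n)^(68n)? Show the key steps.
lim = ∞

Stirling: (68n)! ~ sqrt(2π·68n) · (68n/e)^(68n). Hence
  (68n)! · e^(68n) / (68n)^(68n) ~ sqrt(2π·68n) = sqrt(2π·68) · sqrt(n) → ∞.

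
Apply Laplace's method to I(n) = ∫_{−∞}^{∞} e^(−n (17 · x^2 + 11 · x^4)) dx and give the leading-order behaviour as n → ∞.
I(n) ~ sqrt(π/(17n))

φ(x) = 17 · x^2 + 11 · x^4 has its unique global minimum at x* = 0 (since φ'(x) = 34x + 44x^3 = 0 only at x = 0 for real x with both coefficients positive, and φ → ∞ as |x| → ∞). At x* = 0, φ(0) = 0 and φ''(0) = 34. Laplace's method then gives
  I(n) ~ sqrt(2π / (n · φ''(0))) · e^(−n φ(0)) = sqrt(2π / (34n)) = sqrt(π/(17n)).
The 11 · x^4 term contributes only at subleading order (an O(1/n) relative correction).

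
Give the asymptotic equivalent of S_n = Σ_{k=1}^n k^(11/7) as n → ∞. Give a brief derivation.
S_n ~ (7/18) · n^(18/7)

Integral comparison: Σ_{k=1}^n k^(11/7) = ∫_0^n x^(11/7) dx + O(n^(11/7)). The integral is n^(1 + 11/7) / (1 + 11/7) = n^((11+7)/7) / ((11+7)/7) = (7/18) · n^(18/7).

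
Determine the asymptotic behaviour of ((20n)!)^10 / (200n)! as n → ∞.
((20n)!)^10/(200n)! ~ ((2π·20n)^(9/2) / sqrt(10)) · 10^(−10·20n)  →  0

Write N = 20n. Stirling: N! ~ sqrt(2π N)(N/e)^N and (10N)! ~ sqrt(2π·10N)·(10N/e)^(10N).
  (N!)^10/(10N)! ~ (2π N)^(10/2) (N/e)^(10N) / [sqrt(2π·10N) (10N/e)^(10N)]
     = (2π N)^(10/2) / sqrt(2π·10N) · (N/(10N))^(10N)
     = (2π N)^((10−1)/2) / sqrt(10) · 10^(−10N).
Since 10^10 > 1, the factor 10^(−10N) decays exponentially, so the ratio → 0. Substituting N = 20n gives the stated form.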